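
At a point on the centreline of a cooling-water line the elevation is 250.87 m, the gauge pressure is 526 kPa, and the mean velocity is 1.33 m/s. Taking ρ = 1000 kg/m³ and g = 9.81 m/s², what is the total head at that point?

Pressure head ψ = P/(ρg) = 526×1000 / (1000 × 9.81) = 53.62 m.
Velocity head = v²/(2g) = 1.33² / (2 × 9.81) = 0.090 m.
h = z + ψ + v²/(2g) = 250.87 + 53.62 + 0.090 = 304.58 m.

h ≈ 304.58 m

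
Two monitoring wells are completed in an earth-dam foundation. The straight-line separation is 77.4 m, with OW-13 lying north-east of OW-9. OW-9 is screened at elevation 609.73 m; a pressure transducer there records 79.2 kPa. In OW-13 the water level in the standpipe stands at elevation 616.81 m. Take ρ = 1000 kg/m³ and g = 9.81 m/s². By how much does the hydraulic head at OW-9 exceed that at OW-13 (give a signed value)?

Δh ≈ 0.99 m

Pressure head at OW-9: ψ = P/(ρg) = 79.2×1000 / (1000 × 9.81) = 8.07 m.
Total head at OW-9: h = z + ψ = 609.73 + 8.07 = 617.80 m.
Total head at OW-13: h = 616.81 m (water level in the piezometer is the total head).
Head difference: h(OW-9) − h(OW-13) = 617.80 − 616.81 = 0.99 m.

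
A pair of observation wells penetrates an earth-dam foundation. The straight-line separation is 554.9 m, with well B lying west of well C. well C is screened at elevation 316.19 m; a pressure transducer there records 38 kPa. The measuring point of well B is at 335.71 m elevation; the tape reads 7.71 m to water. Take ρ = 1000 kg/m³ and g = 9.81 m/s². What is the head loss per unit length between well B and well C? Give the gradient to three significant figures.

i ≈ 0.0143 m/m

Pressure head at well C: ψ = P/(ρg) = 38×1000 / (1000 × 9.81) = 3.87 m.
Total head at well C: h = z + ψ = 316.19 + 3.87 = 320.06 m.
Total head at well B: h = 335.71 − 7.71 = 328.00 m.
Head difference: h(well C) − h(well B) = 320.06 − 328.00 = -7.94 m.
Hydraulic gradient: i = |Δh| / L = 7.94 / 554.9 = 0.0143.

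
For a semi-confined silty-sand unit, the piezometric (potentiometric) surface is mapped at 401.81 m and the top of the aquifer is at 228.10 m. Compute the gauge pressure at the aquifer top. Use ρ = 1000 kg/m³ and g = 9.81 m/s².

Pressure head at the aquifer top: ψ = h − z = 401.81 − 228.10 = 173.71 m.
P = ρgψ = 1000 × 9.81 × 173.71 = 1704095 Pa ≈ 1700 kPa.

P ≈ 1700 kPa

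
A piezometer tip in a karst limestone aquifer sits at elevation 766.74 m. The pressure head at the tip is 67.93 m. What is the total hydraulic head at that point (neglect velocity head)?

h ≈ 834.67 m

h = z + ψ = 766.74 + 67.93 = 834.67 m.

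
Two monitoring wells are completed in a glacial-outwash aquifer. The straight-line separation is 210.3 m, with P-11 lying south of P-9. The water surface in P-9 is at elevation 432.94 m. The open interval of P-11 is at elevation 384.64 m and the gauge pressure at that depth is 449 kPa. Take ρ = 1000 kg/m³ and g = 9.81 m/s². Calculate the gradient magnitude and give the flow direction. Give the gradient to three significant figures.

i ≈ 0.0120; groundwater flows toward the south

Total head at P-9: h = 432.94 m (water level in the piezometer is the total head).
Pressure head at P-11: ψ = P/(ρg) = 449×1000 / (1000 × 9.81) = 45.77 m.
Total head at P-11: h = z + ψ = 384.64 + 45.77 = 430.41 m.
Head difference: h(P-9) − h(P-11) = 432.94 − 430.41 = 2.53 m.
Hydraulic gradient: i = |Δh| / L = 2.53 / 210.3 = 0.0120.
Flow is from higher to lower head: from P-9 toward P-11, i.e. toward the south.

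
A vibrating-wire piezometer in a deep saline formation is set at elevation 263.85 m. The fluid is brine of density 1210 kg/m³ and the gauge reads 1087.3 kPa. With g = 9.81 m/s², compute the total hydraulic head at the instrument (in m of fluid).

h ≈ 355.45 m

ψ = P/(ρg) = 1087.3×1000 / (1210 × 9.81) = 91.60 m.
h = z + ψ = 263.85 + 91.60 = 355.45 m.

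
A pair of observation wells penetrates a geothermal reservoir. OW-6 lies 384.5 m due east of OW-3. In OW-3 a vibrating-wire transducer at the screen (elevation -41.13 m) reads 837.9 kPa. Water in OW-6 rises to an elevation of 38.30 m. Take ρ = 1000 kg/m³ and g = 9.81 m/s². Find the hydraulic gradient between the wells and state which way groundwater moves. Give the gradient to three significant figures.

Pressure head at OW-3: ψ = P/(ρg) = 837.9×1000 / (1000 × 9.81) = 85.41 m.
Total head at OW-3: h = z + ψ = -41.13 + 85.41 = 44.28 m.
Total head at OW-6: h = 38.30 m (water level in the piezometer is the total head).
Head difference: h(OW-3) − h(OW-6) = 44.28 − 38.30 = 5.98 m.
Hydraulic gradient: i = |Δh| / L = 5.98 / 384.5 = 0.0156.
Flow is from higher to lower head: from OW-3 toward OW-6, i.e. toward the east.

i ≈ 0.0156; groundwater flows toward the east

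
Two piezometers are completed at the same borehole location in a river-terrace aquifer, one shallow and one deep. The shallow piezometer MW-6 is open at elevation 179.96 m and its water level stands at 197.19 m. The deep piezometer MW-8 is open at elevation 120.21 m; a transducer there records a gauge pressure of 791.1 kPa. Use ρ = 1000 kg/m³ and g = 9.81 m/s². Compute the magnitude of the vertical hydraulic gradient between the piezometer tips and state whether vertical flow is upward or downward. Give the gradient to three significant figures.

Total head at MW-6: h = 197.19 m (water level in the standpipe).
Pressure head at MW-8: ψ = P/(ρg) = 791.1×1000 / (1000 × 9.81) = 80.64 m.
Total head at MW-8: h = z + ψ = 120.21 + 80.64 = 200.85 m.
Δh = h(MW-6) − h(MW-8) = 197.19 − 200.85 = -3.66 m.
Vertical separation Δz = 179.96 − 120.21 = 59.75 m.
|i_v| = |Δh| / Δz = 3.66 / 59.75 = 0.0613.
Head is higher in the deep piezometer, so vertical flow is upward (discharge condition).

|i_v| ≈ 0.0613; vertical flow is upward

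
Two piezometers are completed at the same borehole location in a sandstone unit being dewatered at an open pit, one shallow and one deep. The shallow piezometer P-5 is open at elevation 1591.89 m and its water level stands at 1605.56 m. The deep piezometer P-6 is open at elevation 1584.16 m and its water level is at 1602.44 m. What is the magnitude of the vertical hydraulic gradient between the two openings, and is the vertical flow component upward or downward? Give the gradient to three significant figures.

Total head at P-5: h = 1605.56 m (water level in the standpipe).
Total head at P-6: h = 1602.44 m.
Δh = h(P-5) − h(P-6) = 1605.56 − 1602.44 = 3.12 m.
Vertical separation Δz = 1591.89 − 1584.16 = 7.73 m.
|i_v| = |Δh| / Δz = 3.12 / 7.73 = 0.404.
Head is higher in the shallow piezometer, so vertical flow is downward (recharge condition).

|i_v| ≈ 0.404; vertical flow is downward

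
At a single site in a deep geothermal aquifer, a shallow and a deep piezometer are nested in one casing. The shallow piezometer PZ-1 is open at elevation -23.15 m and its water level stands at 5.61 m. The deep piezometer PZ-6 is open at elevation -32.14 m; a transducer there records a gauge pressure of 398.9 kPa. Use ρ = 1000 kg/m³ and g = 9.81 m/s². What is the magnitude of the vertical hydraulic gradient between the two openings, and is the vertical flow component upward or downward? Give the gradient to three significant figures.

|i_v| ≈ 0.324; vertical flow is upward

Total head at PZ-1: h = 5.61 m (water level in the standpipe).
Pressure head at PZ-6: ψ = P/(ρg) = 398.9×1000 / (1000 × 9.81) = 40.66 m.
Total head at PZ-6: h = z + ψ = -32.14 + 40.66 = 8.52 m.
Δh = h(PZ-1) − h(PZ-6) = 5.61 − 8.52 = -2.91 m.
Vertical separation Δz = -23.15 − (-32.14) = 8.99 m.
|i_v| = |Δh| / Δz = 2.91 / 8.99 = 0.324.
Head is higher in the deep piezometer, so vertical flow is upward (discharge condition).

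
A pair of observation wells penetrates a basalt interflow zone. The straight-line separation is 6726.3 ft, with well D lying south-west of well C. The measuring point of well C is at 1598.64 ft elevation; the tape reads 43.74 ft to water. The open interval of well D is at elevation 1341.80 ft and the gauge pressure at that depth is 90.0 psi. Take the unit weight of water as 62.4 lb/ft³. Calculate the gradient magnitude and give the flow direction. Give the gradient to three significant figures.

i ≈ 0.000804; groundwater flows toward the south-west

Total head at well C: h = 1598.64 − 43.74 = 1554.90 ft.
Pressure head at well D: ψ = 144·P/γ = 144 × 90.0 / 62.4 = 207.69 ft.
Total head at well D: h = z + ψ = 1341.80 + 207.69 = 1549.49 ft.
Head difference: h(well C) − h(well D) = 1554.90 − 1549.49 = 5.41 ft.
Hydraulic gradient: i = |Δh| / L = 5.41 / 6726.3 = 0.000804.
Flow is from higher to lower head: from well C toward well D, i.e. toward the south-west.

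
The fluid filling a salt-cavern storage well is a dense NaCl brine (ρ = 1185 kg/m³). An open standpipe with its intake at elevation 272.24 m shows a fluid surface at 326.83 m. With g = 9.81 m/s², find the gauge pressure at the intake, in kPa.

Pressure head ψ = h − z = 326.83 − 272.24 = 54.59 m.
P = ρgψ = 1185 × 9.81 × 54.59 = 634601 Pa ≈ 635 kPa.

P ≈ 635 kPa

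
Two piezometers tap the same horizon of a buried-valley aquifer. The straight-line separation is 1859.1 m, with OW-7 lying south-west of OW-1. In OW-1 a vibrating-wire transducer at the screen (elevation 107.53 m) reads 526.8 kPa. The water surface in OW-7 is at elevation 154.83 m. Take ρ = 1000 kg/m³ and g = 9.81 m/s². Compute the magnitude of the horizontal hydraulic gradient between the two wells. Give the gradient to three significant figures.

Pressure head at OW-1: ψ = P/(ρg) = 526.8×1000 / (1000 × 9.81) = 53.70 m.
Total head at OW-1: h = z + ψ = 107.53 + 53.70 = 161.23 m.
Total head at OW-7: h = 154.83 m (water level in the piezometer is the total head).
Head difference: h(OW-1) − h(OW-7) = 161.23 − 154.83 = 6.40 m.
Hydraulic gradient: i = |Δh| / L = 6.40 / 1859.1 = 0.00344.

i ≈ 0.00344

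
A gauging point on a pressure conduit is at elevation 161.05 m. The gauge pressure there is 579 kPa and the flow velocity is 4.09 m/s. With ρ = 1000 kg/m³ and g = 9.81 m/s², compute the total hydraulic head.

h ≈ 220.92 m

Pressure head ψ = P/(ρg) = 579×1000 / (1000 × 9.81) = 59.02 m.
Velocity head = v²/(2g) = 4.09² / (2 × 9.81) = 0.853 m.
h = z + ψ + v²/(2g) = 161.05 + 59.02 + 0.853 = 220.92 m.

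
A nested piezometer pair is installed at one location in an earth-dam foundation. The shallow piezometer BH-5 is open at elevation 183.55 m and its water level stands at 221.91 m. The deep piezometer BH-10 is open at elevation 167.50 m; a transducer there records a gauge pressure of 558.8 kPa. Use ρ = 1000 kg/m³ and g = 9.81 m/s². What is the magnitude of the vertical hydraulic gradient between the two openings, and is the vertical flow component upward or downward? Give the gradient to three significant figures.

|i_v| ≈ 0.159; vertical flow is upward

Total head at BH-5: h = 221.91 m (water level in the standpipe).
Pressure head at BH-10: ψ = P/(ρg) = 558.8×1000 / (1000 × 9.81) = 56.96 m.
Total head at BH-10: h = z + ψ = 167.50 + 56.96 = 224.46 m.
Δh = h(BH-5) − h(BH-10) = 221.91 − 224.46 = -2.55 m.
Vertical separation Δz = 183.55 − 167.50 = 16.05 m.
|i_v| = |Δh| / Δz = 2.55 / 16.05 = 0.159.
Head is higher in the deep piezometer, so vertical flow is upward (discharge condition).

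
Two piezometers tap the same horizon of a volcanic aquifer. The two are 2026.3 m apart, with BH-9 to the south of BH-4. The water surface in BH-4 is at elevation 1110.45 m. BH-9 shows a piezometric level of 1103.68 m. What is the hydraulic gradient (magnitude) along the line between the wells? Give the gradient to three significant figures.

i ≈ 0.00334

Total head at BH-4: h = 1110.45 m (water level in the piezometer is the total head).
Total head at BH-9: h = 1103.68 m (water level in the piezometer is the total head).
Head difference: h(BH-4) − h(BH-9) = 1110.45 − 1103.68 = 6.77 m.
Hydraulic gradient: i = |Δh| / L = 6.77 / 2026.3 = 0.00334.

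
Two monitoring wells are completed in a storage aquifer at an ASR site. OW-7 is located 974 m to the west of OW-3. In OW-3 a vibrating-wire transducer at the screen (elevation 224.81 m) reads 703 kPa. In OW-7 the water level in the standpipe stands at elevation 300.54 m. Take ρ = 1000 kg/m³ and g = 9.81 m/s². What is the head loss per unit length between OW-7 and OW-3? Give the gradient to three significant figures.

Pressure head at OW-3: ψ = P/(ρg) = 703×1000 / (1000 × 9.81) = 71.66 m.
Total head at OW-3: h = z + ψ = 224.81 + 71.66 = 296.47 m.
Total head at OW-7: h = 300.54 m (water level in the piezometer is the total head).
Head difference: h(OW-3) − h(OW-7) = 296.47 − 300.54 = -4.07 m.
Hydraulic gradient: i = |Δh| / L = 4.07 / 974 = 0.00418.

i ≈ 0.00418 m/m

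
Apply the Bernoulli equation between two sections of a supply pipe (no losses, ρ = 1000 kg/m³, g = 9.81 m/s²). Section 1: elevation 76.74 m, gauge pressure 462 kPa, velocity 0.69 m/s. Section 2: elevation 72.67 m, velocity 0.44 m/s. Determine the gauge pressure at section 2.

Pressure head at 1: ψ₁ = P₁/(ρg) = 462×1000 / (1000 × 9.81) = 47.09 m.
Velocity heads: v₁²/2g = 0.69²/19.62 = 0.024 m; v₂²/2g = 0.44²/19.62 = 0.010 m.
Total head H = z₁ + ψ₁ + v₁²/2g = 76.74 + 47.09 + 0.024 = 123.85 m.
ψ₂ = H − z₂ − v₂²/2g = 123.85 − 72.67 − 0.010 = 51.17 m.
P₂ = ρgψ₂ = 1000 × 9.81 × 51.17 ≈ 502 kPa.

P₂ ≈ 502 kPa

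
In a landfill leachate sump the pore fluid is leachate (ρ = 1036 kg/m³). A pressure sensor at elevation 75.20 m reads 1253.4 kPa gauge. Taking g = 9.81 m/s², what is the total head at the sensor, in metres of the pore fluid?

ψ = P/(ρg) = 1253.4×1000 / (1036 × 9.81) = 123.33 m.
h = z + ψ = 75.20 + 123.33 = 198.53 m.

h ≈ 198.53 m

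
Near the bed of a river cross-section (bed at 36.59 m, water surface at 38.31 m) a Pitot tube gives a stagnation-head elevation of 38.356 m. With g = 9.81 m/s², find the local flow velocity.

Near the bed, under hydrostatic conditions, the piezometric head (z + ψ) equals the free-surface elevation, 38.31 m.
Velocity head = total − piezometric = 38.356 − 38.31 = 0.046 m.
v = √(2g·h_v) = √(2 × 9.81 × 0.046) = 0.950 m/s.

v ≈ 0.950 m/s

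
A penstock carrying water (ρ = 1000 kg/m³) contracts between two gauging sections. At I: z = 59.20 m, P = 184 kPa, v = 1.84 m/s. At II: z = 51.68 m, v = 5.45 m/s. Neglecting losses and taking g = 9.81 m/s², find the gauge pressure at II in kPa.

Pressure head at I: ψ₁ = P₁/(ρg) = 184×1000 / (1000 × 9.81) = 18.76 m.
Velocity heads: v₁²/2g = 1.84²/19.62 = 0.173 m; v₂²/2g = 5.45²/19.62 = 1.514 m.
Total head H = z₁ + ψ₁ + v₁²/2g = 59.20 + 18.76 + 0.173 = 78.13 m.
ψ₂ = H − z₂ − v₂²/2g = 78.13 − 51.68 − 1.514 = 24.94 m.
P₂ = ρgψ₂ = 1000 × 9.81 × 24.94 ≈ 245 kPa.

P₂ ≈ 245 kPa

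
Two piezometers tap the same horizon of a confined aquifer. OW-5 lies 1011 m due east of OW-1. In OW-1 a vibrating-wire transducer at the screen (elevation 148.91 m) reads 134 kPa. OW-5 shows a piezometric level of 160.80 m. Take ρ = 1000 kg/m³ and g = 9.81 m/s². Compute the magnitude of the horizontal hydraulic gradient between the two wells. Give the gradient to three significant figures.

Pressure head at OW-1: ψ = P/(ρg) = 134×1000 / (1000 × 9.81) = 13.66 m.
Total head at OW-1: h = z + ψ = 148.91 + 13.66 = 162.57 m.
Total head at OW-5: h = 160.80 m (water level in the piezometer is the total head).
Head difference: h(OW-1) − h(OW-5) = 162.57 − 160.80 = 1.77 m.
Hydraulic gradient: i = |Δh| / L = 1.77 / 1011 = 0.00175.

i ≈ 0.00175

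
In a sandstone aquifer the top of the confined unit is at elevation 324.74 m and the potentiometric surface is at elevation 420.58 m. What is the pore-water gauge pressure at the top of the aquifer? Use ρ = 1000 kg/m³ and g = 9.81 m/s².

P ≈ 940 kPa

Pressure head at the aquifer top: ψ = h − z = 420.58 − 324.74 = 95.84 m.
P = ρgψ = 1000 × 9.81 × 95.84 = 940190 Pa ≈ 940 kPa.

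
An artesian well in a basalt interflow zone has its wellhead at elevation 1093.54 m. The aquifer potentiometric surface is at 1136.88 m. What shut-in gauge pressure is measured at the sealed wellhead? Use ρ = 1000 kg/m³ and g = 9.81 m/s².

Head above the cap: Δh = 1136.88 − 1093.54 = 43.34 m.
P = ρgΔh = 1000 × 9.81 × 43.34 = 425165 Pa ≈ 425 kPa.

P ≈ 425 kPa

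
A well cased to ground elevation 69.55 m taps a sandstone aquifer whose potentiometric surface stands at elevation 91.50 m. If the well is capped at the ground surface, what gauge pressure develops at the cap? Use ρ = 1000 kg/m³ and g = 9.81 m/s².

P ≈ 215 kPa

Head above the cap: Δh = 91.50 − 69.55 = 21.95 m.
P = ρgΔh = 1000 × 9.81 × 21.95 = 215330 Pa ≈ 215 kPa.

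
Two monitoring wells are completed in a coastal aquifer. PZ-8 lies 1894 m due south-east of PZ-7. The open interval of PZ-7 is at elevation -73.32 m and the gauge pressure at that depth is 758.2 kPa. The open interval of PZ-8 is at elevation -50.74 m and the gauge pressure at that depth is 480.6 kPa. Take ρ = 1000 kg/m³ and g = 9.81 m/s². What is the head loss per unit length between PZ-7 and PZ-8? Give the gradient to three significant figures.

Pressure head at PZ-7: ψ = P/(ρg) = 758.2×1000 / (1000 × 9.81) = 77.29 m.
Total head at PZ-7: h = z + ψ = -73.32 + 77.29 = 3.97 m.
Pressure head at PZ-8: ψ = P/(ρg) = 480.6×1000 / (1000 × 9.81) = 48.99 m.
Total head at PZ-8: h = z + ψ = -50.74 + 48.99 = -1.75 m.
Head difference: h(PZ-7) − h(PZ-8) = 3.97 − (-1.75) = 5.72 m.
Hydraulic gradient: i = |Δh| / L = 5.72 / 1894 = 0.00302.

i ≈ 0.00302 m/m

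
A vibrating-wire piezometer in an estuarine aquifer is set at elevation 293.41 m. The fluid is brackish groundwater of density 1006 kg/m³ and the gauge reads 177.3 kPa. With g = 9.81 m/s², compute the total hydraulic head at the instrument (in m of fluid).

ψ = P/(ρg) = 177.3×1000 / (1006 × 9.81) = 17.97 m.
h = z + ψ = 293.41 + 17.97 = 311.38 m.

h ≈ 311.38 m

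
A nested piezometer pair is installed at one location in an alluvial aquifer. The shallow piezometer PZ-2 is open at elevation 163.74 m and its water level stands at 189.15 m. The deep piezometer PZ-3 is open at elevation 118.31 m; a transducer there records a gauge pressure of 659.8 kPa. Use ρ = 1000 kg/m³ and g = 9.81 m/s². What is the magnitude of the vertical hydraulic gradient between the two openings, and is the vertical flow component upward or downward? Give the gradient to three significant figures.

|i_v| ≈ 0.0788; vertical flow is downward

Total head at PZ-2: h = 189.15 m (water level in the standpipe).
Pressure head at PZ-3: ψ = P/(ρg) = 659.8×1000 / (1000 × 9.81) = 67.26 m.
Total head at PZ-3: h = z + ψ = 118.31 + 67.26 = 185.57 m.
Δh = h(PZ-2) − h(PZ-3) = 189.15 − 185.57 = 3.58 m.
Vertical separation Δz = 163.74 − 118.31 = 45.43 m.
|i_v| = |Δh| / Δz = 3.58 / 45.43 = 0.0788.
Head is higher in the shallow piezometer, so vertical flow is downward (recharge condition).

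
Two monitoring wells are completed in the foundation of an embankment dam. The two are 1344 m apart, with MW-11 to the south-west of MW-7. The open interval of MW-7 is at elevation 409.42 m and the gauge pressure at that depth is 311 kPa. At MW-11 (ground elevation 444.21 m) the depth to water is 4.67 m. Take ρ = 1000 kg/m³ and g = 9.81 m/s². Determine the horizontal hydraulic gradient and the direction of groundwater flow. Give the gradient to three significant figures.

Pressure head at MW-7: ψ = P/(ρg) = 311×1000 / (1000 × 9.81) = 31.70 m.
Total head at MW-7: h = z + ψ = 409.42 + 31.70 = 441.12 m.
Total head at MW-11: h = 444.21 − 4.67 = 439.54 m.
Head difference: h(MW-7) − h(MW-11) = 441.12 − 439.54 = 1.58 m.
Hydraulic gradient: i = |Δh| / L = 1.58 / 1344 = 0.00118.
Flow is from higher to lower head: from MW-7 toward MW-11, i.e. toward the south-west.

i ≈ 0.00118; groundwater flows toward the south-west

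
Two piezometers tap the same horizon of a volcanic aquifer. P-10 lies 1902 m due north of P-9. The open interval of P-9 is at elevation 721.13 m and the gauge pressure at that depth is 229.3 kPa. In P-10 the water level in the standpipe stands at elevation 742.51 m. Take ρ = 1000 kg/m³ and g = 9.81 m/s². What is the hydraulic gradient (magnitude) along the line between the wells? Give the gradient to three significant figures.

i ≈ 0.00105

Pressure head at P-9: ψ = P/(ρg) = 229.3×1000 / (1000 × 9.81) = 23.37 m.
Total head at P-9: h = z + ψ = 721.13 + 23.37 = 744.50 m.
Total head at P-10: h = 742.51 m (water level in the piezometer is the total head).
Head difference: h(P-9) − h(P-10) = 744.50 − 742.51 = 1.99 m.
Hydraulic gradient: i = |Δh| / L = 1.99 / 1902 = 0.00105.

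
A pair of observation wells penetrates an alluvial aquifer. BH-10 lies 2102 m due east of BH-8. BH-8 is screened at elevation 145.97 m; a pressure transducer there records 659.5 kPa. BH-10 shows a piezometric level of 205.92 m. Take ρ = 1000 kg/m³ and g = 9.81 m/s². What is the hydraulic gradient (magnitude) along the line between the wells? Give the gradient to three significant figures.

Pressure head at BH-8: ψ = P/(ρg) = 659.5×1000 / (1000 × 9.81) = 67.23 m.
Total head at BH-8: h = z + ψ = 145.97 + 67.23 = 213.20 m.
Total head at BH-10: h = 205.92 m (water level in the piezometer is the total head).
Head difference: h(BH-8) − h(BH-10) = 213.20 − 205.92 = 7.28 m.
Hydraulic gradient: i = |Δh| / L = 7.28 / 2102 = 0.00346.

i ≈ 0.00346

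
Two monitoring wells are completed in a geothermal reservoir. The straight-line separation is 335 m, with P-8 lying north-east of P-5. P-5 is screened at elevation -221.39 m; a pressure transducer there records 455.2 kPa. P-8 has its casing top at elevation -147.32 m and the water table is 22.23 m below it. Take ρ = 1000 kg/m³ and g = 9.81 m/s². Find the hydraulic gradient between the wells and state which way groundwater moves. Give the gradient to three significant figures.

Pressure head at P-5: ψ = P/(ρg) = 455.2×1000 / (1000 × 9.81) = 46.40 m.
Total head at P-5: h = z + ψ = -221.39 + 46.40 = -174.99 m.
Total head at P-8: h = -147.32 − 22.23 = -169.55 m.
Head difference: h(P-5) − h(P-8) = -174.99 − (-169.55) = -5.44 m.
Hydraulic gradient: i = |Δh| / L = 5.44 / 335 = 0.0162.
Flow is from higher to lower head: from P-8 toward P-5, i.e. toward the south-west.

i ≈ 0.0162; groundwater flows toward the south-west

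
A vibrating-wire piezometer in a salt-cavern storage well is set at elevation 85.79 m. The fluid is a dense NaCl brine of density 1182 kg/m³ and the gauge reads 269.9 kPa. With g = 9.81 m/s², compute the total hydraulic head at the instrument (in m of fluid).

h ≈ 109.07 m

ψ = P/(ρg) = 269.9×1000 / (1182 × 9.81) = 23.28 m.
h = z + ψ = 85.79 + 23.28 = 109.07 m.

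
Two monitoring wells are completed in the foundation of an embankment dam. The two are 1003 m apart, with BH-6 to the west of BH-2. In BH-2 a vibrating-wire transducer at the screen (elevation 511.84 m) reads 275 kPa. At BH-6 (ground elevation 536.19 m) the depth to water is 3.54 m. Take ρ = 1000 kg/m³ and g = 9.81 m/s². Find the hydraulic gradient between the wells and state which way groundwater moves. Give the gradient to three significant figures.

Pressure head at BH-2: ψ = P/(ρg) = 275×1000 / (1000 × 9.81) = 28.03 m.
Total head at BH-2: h = z + ψ = 511.84 + 28.03 = 539.87 m.
Total head at BH-6: h = 536.19 − 3.54 = 532.65 m.
Head difference: h(BH-2) − h(BH-6) = 539.87 − 532.65 = 7.22 m.
Hydraulic gradient: i = |Δh| / L = 7.22 / 1003 = 0.00720.
Flow is from higher to lower head: from BH-2 toward BH-6, i.e. toward the west.

i ≈ 0.00720; groundwater flows toward the west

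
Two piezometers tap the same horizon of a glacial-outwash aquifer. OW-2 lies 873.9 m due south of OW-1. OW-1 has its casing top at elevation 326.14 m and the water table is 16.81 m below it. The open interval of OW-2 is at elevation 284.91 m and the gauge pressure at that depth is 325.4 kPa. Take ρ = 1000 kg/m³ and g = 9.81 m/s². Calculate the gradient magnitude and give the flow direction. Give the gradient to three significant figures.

Total head at OW-1: h = 326.14 − 16.81 = 309.33 m.
Pressure head at OW-2: ψ = P/(ρg) = 325.4×1000 / (1000 × 9.81) = 33.17 m.
Total head at OW-2: h = z + ψ = 284.91 + 33.17 = 318.08 m.
Head difference: h(OW-1) − h(OW-2) = 309.33 − 318.08 = -8.75 m.
Hydraulic gradient: i = |Δh| / L = 8.75 / 873.9 = 0.0100.
Flow is from higher to lower head: from OW-2 toward OW-1, i.e. toward the north.

i ≈ 0.0100; groundwater flows toward the north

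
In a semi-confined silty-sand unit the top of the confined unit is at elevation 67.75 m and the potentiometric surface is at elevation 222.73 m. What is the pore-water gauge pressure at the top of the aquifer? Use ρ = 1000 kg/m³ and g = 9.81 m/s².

P ≈ 1520 kPa

Pressure head at the aquifer top: ψ = h − z = 222.73 − 67.75 = 154.98 m.
P = ρgψ = 1000 × 9.81 × 154.98 = 1520354 Pa ≈ 1520 kPa.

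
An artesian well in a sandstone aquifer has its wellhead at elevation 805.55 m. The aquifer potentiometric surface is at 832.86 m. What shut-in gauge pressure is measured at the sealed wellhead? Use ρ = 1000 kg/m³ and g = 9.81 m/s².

Head above the cap: Δh = 832.86 − 805.55 = 27.31 m.
P = ρgΔh = 1000 × 9.81 × 27.31 = 267911 Pa ≈ 268 kPa.

P ≈ 268 kPa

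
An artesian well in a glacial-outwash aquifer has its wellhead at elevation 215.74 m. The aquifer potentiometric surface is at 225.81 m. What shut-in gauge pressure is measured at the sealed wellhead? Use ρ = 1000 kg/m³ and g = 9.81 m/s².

P ≈ 98.8 kPa

Head above the cap: Δh = 225.81 − 215.74 = 10.07 m.
P = ρgΔh = 1000 × 9.81 × 10.07 = 98787 Pa ≈ 98.8 kPa.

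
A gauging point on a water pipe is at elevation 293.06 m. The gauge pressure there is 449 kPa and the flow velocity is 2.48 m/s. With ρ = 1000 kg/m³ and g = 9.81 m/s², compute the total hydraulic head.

h ≈ 339.14 m

Pressure head ψ = P/(ρg) = 449×1000 / (1000 × 9.81) = 45.77 m.
Velocity head = v²/(2g) = 2.48² / (2 × 9.81) = 0.313 m.
h = z + ψ + v²/(2g) = 293.06 + 45.77 + 0.313 = 339.14 m.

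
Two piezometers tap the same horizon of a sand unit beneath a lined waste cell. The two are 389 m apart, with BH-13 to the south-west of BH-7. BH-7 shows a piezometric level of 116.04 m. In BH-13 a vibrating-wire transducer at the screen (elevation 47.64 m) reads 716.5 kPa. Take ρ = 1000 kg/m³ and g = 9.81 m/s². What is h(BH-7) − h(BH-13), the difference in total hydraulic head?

Δh ≈ -4.64 m

Total head at BH-7: h = 116.04 m (water level in the piezometer is the total head).
Pressure head at BH-13: ψ = P/(ρg) = 716.5×1000 / (1000 × 9.81) = 73.04 m.
Total head at BH-13: h = z + ψ = 47.64 + 73.04 = 120.68 m.
Head difference: h(BH-7) − h(BH-13) = 116.04 − 120.68 = -4.64 m.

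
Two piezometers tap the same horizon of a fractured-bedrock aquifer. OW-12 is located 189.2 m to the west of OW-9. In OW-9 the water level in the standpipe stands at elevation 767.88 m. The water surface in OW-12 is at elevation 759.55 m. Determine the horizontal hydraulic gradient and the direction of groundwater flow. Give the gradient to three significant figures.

Total head at OW-9: h = 767.88 m (water level in the piezometer is the total head).
Total head at OW-12: h = 759.55 m (water level in the piezometer is the total head).
Head difference: h(OW-9) − h(OW-12) = 767.88 − 759.55 = 8.33 m.
Hydraulic gradient: i = |Δh| / L = 8.33 / 189.2 = 0.0440.
Flow is from higher to lower head: from OW-9 toward OW-12, i.e. toward the west.

i ≈ 0.0440; groundwater flows toward the west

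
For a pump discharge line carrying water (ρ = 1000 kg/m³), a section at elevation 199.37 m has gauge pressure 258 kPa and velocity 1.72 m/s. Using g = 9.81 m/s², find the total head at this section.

h ≈ 225.82 m

Pressure head ψ = P/(ρg) = 258×1000 / (1000 × 9.81) = 26.30 m.
Velocity head = v²/(2g) = 1.72² / (2 × 9.81) = 0.151 m.
h = z + ψ + v²/(2g) = 199.37 + 26.30 + 0.151 = 225.82 m.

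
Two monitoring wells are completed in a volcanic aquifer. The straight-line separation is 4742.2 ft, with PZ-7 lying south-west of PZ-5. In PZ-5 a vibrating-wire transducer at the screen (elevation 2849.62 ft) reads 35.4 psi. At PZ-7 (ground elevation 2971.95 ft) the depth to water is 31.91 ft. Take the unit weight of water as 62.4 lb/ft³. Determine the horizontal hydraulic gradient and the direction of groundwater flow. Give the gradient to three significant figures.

Pressure head at PZ-5: ψ = 144·P/γ = 144 × 35.4 / 62.4 = 81.69 ft.
Total head at PZ-5: h = z + ψ = 2849.62 + 81.69 = 2931.31 ft.
Total head at PZ-7: h = 2971.95 − 31.91 = 2940.04 ft.
Head difference: h(PZ-5) − h(PZ-7) = 2931.31 − 2940.04 = -8.73 ft.
Hydraulic gradient: i = |Δh| / L = 8.73 / 4742.2 = 0.00184.
Flow is from higher to lower head: from PZ-7 toward PZ-5, i.e. toward the north-east.

i ≈ 0.00184; groundwater flows toward the north-east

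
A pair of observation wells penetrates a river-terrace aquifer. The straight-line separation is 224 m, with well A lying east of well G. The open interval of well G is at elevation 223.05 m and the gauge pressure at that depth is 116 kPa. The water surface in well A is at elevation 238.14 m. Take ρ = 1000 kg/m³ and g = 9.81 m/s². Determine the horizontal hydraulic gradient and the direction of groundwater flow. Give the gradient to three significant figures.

Pressure head at well G: ψ = P/(ρg) = 116×1000 / (1000 × 9.81) = 11.82 m.
Total head at well G: h = z + ψ = 223.05 + 11.82 = 234.87 m.
Total head at well A: h = 238.14 m (water level in the piezometer is the total head).
Head difference: h(well G) − h(well A) = 234.87 − 238.14 = -3.27 m.
Hydraulic gradient: i = |Δh| / L = 3.27 / 224 = 0.0146.
Flow is from higher to lower head: from well A toward well G, i.e. toward the west.

i ≈ 0.0146; groundwater flows toward the west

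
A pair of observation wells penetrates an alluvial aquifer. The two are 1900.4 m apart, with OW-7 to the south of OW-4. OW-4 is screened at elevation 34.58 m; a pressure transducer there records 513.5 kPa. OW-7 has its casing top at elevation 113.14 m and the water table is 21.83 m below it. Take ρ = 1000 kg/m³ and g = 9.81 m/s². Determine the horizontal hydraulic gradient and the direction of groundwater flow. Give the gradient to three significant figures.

i ≈ 0.00231; groundwater flows toward the north

Pressure head at OW-4: ψ = P/(ρg) = 513.5×1000 / (1000 × 9.81) = 52.34 m.
Total head at OW-4: h = z + ψ = 34.58 + 52.34 = 86.92 m.
Total head at OW-7: h = 113.14 − 21.83 = 91.31 m.
Head difference: h(OW-4) − h(OW-7) = 86.92 − 91.31 = -4.39 m.
Hydraulic gradient: i = |Δh| / L = 4.39 / 1900.4 = 0.00231.
Flow is from higher to lower head: from OW-7 toward OW-4, i.e. toward the north.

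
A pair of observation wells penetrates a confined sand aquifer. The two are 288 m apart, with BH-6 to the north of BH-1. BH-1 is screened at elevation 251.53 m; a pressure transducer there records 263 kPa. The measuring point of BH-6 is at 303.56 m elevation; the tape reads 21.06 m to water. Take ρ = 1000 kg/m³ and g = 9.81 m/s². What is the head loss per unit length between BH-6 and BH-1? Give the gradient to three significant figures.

Pressure head at BH-1: ψ = P/(ρg) = 263×1000 / (1000 × 9.81) = 26.81 m.
Total head at BH-1: h = z + ψ = 251.53 + 26.81 = 278.34 m.
Total head at BH-6: h = 303.56 − 21.06 = 282.50 m.
Head difference: h(BH-1) − h(BH-6) = 278.34 − 282.50 = -4.16 m.
Hydraulic gradient: i = |Δh| / L = 4.16 / 288 = 0.0144.

i ≈ 0.0144 m/m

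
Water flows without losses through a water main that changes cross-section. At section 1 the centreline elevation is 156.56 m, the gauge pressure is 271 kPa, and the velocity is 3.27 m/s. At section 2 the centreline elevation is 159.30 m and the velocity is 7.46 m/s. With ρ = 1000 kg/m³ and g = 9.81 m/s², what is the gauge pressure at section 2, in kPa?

P₂ ≈ 222 kPa

Pressure head at 1: ψ₁ = P₁/(ρg) = 271×1000 / (1000 × 9.81) = 27.62 m.
Velocity heads: v₁²/2g = 3.27²/19.62 = 0.545 m; v₂²/2g = 7.46²/19.62 = 2.836 m.
Total head H = z₁ + ψ₁ + v₁²/2g = 156.56 + 27.62 + 0.545 = 184.72 m.
ψ₂ = H − z₂ − v₂²/2g = 184.72 − 159.30 − 2.836 = 22.58 m.
P₂ = ρgψ₂ = 1000 × 9.81 × 22.58 ≈ 222 kPa.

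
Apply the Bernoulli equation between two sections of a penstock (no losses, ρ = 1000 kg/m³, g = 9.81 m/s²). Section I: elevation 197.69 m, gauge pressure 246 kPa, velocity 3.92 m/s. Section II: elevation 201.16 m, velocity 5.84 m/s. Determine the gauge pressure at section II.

P₂ ≈ 203 kPa

Pressure head at I: ψ₁ = P₁/(ρg) = 246×1000 / (1000 × 9.81) = 25.08 m.
Velocity heads: v₁²/2g = 3.92²/19.62 = 0.783 m; v₂²/2g = 5.84²/19.62 = 1.738 m.
Total head H = z₁ + ψ₁ + v₁²/2g = 197.69 + 25.08 + 0.783 = 223.55 m.
ψ₂ = H − z₂ − v₂²/2g = 223.55 − 201.16 − 1.738 = 20.65 m.
P₂ = ρgψ₂ = 1000 × 9.81 × 20.65 ≈ 203 kPa.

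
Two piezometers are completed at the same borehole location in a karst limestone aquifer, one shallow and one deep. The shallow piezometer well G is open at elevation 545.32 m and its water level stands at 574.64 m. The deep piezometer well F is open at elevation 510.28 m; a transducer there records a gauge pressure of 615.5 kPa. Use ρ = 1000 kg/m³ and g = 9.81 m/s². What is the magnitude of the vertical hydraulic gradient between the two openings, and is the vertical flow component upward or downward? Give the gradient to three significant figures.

|i_v| ≈ 0.0462; vertical flow is downward

Total head at well G: h = 574.64 m (water level in the standpipe).
Pressure head at well F: ψ = P/(ρg) = 615.5×1000 / (1000 × 9.81) = 62.74 m.
Total head at well F: h = z + ψ = 510.28 + 62.74 = 573.02 m.
Δh = h(well G) − h(well F) = 574.64 − 573.02 = 1.62 m.
Vertical separation Δz = 545.32 − 510.28 = 35.04 m.
|i_v| = |Δh| / Δz = 1.62 / 35.04 = 0.0462.
Head is higher in the shallow piezometer, so vertical flow is downward (recharge condition).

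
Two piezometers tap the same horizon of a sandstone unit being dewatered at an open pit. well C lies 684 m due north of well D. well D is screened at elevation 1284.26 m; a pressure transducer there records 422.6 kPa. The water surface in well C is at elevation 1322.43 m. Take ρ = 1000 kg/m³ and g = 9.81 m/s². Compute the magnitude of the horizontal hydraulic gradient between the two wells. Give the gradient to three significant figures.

Pressure head at well D: ψ = P/(ρg) = 422.6×1000 / (1000 × 9.81) = 43.08 m.
Total head at well D: h = z + ψ = 1284.26 + 43.08 = 1327.34 m.
Total head at well C: h = 1322.43 m (water level in the piezometer is the total head).
Head difference: h(well D) − h(well C) = 1327.34 − 1322.43 = 4.91 m.
Hydraulic gradient: i = |Δh| / L = 4.91 / 684 = 0.00718.

i ≈ 0.00718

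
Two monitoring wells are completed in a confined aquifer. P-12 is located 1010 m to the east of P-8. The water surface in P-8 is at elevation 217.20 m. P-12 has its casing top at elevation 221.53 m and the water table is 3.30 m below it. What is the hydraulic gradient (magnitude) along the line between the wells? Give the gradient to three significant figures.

i ≈ 0.00102

Total head at P-8: h = 217.20 m (water level in the piezometer is the total head).
Total head at P-12: h = 221.53 − 3.30 = 218.23 m.
Head difference: h(P-8) − h(P-12) = 217.20 − 218.23 = -1.03 m.
Hydraulic gradient: i = |Δh| / L = 1.03 / 1010 = 0.00102.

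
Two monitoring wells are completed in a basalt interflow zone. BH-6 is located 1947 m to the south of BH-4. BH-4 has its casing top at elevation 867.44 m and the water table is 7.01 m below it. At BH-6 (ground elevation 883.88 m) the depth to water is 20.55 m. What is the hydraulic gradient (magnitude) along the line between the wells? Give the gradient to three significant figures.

Total head at BH-4: h = 867.44 − 7.01 = 860.43 m.
Total head at BH-6: h = 883.88 − 20.55 = 863.33 m.
Head difference: h(BH-4) − h(BH-6) = 860.43 − 863.33 = -2.90 m.
Hydraulic gradient: i = |Δh| / L = 2.90 / 1947 = 0.00149.

i ≈ 0.00149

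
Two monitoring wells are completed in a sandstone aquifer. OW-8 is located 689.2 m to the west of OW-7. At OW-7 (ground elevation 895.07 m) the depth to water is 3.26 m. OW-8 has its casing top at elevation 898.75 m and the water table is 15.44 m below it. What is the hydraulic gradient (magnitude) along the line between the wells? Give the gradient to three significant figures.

i ≈ 0.0123

Total head at OW-7: h = 895.07 − 3.26 = 891.81 m.
Total head at OW-8: h = 898.75 − 15.44 = 883.31 m.
Head difference: h(OW-7) − h(OW-8) = 891.81 − 883.31 = 8.50 m.
Hydraulic gradient: i = |Δh| / L = 8.50 / 689.2 = 0.0123.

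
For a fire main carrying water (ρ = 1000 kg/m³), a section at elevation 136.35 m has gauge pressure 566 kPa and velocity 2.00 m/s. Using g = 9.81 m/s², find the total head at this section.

Pressure head ψ = P/(ρg) = 566×1000 / (1000 × 9.81) = 57.70 m.
Velocity head = v²/(2g) = 2.00² / (2 × 9.81) = 0.204 m.
h = z + ψ + v²/(2g) = 136.35 + 57.70 + 0.204 = 194.25 m.

h ≈ 194.25 m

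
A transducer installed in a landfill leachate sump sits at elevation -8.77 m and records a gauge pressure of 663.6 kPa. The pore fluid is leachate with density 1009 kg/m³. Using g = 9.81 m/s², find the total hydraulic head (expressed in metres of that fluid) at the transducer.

ψ = P/(ρg) = 663.6×1000 / (1009 × 9.81) = 67.04 m.
h = z + ψ = -8.77 + 67.04 = 58.27 m.

h ≈ 58.27 m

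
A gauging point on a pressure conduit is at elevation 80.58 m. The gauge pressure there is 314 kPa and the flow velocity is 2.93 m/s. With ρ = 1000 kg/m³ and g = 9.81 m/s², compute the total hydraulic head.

h ≈ 113.03 m

Pressure head ψ = P/(ρg) = 314×1000 / (1000 × 9.81) = 32.01 m.
Velocity head = v²/(2g) = 2.93² / (2 × 9.81) = 0.438 m.
h = z + ψ + v²/(2g) = 80.58 + 32.01 + 0.438 = 113.03 m.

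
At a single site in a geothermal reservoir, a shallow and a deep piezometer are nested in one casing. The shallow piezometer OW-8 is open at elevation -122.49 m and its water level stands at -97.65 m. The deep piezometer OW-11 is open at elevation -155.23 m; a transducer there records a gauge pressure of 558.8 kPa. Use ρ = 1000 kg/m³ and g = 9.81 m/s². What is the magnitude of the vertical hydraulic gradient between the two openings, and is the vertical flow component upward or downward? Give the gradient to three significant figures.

Total head at OW-8: h = -97.65 m (water level in the standpipe).
Pressure head at OW-11: ψ = P/(ρg) = 558.8×1000 / (1000 × 9.81) = 56.96 m.
Total head at OW-11: h = z + ψ = -155.23 + 56.96 = -98.27 m.
Δh = h(OW-8) − h(OW-11) = -97.65 − (-98.27) = 0.62 m.
Vertical separation Δz = -122.49 − (-155.23) = 32.74 m.
|i_v| = |Δh| / Δz = 0.62 / 32.74 = 0.0189.
Head is higher in the shallow piezometer, so vertical flow is downward (recharge condition).

|i_v| ≈ 0.0189; vertical flow is downward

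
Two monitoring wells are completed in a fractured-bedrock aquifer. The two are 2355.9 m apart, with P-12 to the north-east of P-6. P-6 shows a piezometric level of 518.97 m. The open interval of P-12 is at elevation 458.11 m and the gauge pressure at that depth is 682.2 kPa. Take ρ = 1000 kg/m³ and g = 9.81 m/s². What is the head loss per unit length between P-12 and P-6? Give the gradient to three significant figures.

i ≈ 0.00368 m/m

Total head at P-6: h = 518.97 m (water level in the piezometer is the total head).
Pressure head at P-12: ψ = P/(ρg) = 682.2×1000 / (1000 × 9.81) = 69.54 m.
Total head at P-12: h = z + ψ = 458.11 + 69.54 = 527.65 m.
Head difference: h(P-6) − h(P-12) = 518.97 − 527.65 = -8.68 m.
Hydraulic gradient: i = |Δh| / L = 8.68 / 2355.9 = 0.00368.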